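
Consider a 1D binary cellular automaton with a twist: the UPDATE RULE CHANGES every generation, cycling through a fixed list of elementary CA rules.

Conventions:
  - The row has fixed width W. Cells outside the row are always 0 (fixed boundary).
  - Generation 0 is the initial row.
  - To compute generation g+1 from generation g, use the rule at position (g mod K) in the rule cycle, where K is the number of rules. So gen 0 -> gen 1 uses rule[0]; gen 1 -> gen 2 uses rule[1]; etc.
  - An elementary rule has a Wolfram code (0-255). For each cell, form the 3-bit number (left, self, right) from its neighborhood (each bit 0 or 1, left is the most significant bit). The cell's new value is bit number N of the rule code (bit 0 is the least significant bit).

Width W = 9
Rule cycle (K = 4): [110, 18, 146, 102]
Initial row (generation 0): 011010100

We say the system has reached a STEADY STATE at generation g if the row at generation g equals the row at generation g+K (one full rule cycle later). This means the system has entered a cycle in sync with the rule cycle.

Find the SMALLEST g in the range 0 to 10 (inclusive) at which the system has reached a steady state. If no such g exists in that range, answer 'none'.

Answer: 10

Derivation:
Gen 0: 011010100
Gen 1 (rule 110): 111111100
Gen 2 (rule 18): 000000010
Gen 3 (rule 146): 000000101
Gen 4 (rule 102): 000001111
Gen 5 (rule 110): 000011001
Gen 6 (rule 18): 000100110
Gen 7 (rule 146): 001011001
Gen 8 (rule 102): 011101011
Gen 9 (rule 110): 110111111
Gen 10 (rule 18): 000000000
Gen 11 (rule 146): 000000000
Gen 12 (rule 102): 000000000
Gen 13 (rule 110): 000000000
Gen 14 (rule 18): 000000000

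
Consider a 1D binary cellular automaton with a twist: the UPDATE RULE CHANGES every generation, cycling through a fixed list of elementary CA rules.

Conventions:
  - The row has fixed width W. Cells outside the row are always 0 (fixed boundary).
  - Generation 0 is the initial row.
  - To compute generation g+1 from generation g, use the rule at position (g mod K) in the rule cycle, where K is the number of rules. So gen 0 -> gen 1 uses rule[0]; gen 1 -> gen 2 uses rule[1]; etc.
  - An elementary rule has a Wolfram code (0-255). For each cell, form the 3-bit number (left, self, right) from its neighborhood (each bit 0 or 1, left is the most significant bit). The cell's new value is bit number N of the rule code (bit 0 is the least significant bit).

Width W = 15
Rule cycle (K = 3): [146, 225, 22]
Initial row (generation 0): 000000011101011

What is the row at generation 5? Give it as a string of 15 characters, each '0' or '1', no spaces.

Answer: 111001011100111

Derivation:
Gen 0: 000000011101011
Gen 1 (rule 146): 000000101000000
Gen 2 (rule 225): 111110010011111
Gen 3 (rule 22): 000001111100000
Gen 4 (rule 146): 000010111010000
Gen 5 (rule 225): 111001011100111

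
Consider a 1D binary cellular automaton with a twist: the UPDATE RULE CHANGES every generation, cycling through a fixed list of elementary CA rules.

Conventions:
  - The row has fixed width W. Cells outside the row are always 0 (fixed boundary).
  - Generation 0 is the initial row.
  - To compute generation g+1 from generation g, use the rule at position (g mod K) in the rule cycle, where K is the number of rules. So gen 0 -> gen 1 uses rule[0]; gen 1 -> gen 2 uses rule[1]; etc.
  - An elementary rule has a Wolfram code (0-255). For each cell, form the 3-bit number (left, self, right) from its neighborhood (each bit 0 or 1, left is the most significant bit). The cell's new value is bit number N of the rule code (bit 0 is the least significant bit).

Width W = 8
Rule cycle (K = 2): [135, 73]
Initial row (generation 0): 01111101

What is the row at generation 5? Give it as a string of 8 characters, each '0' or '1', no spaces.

Answer: 10101100

Derivation:
Gen 0: 01111101
Gen 1 (rule 135): 10111001
Gen 2 (rule 73): 00101000
Gen 3 (rule 135): 11101011
Gen 4 (rule 73): 10100011
Gen 5 (rule 135): 10101100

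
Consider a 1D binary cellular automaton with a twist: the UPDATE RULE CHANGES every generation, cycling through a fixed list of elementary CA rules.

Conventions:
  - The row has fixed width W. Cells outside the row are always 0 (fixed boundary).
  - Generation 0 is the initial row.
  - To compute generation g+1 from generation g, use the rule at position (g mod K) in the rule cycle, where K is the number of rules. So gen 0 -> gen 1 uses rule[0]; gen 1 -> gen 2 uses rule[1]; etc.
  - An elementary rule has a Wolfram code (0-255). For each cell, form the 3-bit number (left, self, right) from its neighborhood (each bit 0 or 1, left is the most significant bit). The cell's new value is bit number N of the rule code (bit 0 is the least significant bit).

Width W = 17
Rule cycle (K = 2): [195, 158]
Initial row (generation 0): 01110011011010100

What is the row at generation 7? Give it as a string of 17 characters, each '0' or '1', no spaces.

Gen 0: 01110011011010100
Gen 1 (rule 195): 10110101001000001
Gen 2 (rule 158): 10100101111100011
Gen 3 (rule 195): 00001000111101101
Gen 4 (rule 158): 00011101111001001
Gen 5 (rule 195): 11101100111010010
Gen 6 (rule 158): 11001011110011111
Gen 7 (rule 195): 01010001110101111

Answer: 01010001110101111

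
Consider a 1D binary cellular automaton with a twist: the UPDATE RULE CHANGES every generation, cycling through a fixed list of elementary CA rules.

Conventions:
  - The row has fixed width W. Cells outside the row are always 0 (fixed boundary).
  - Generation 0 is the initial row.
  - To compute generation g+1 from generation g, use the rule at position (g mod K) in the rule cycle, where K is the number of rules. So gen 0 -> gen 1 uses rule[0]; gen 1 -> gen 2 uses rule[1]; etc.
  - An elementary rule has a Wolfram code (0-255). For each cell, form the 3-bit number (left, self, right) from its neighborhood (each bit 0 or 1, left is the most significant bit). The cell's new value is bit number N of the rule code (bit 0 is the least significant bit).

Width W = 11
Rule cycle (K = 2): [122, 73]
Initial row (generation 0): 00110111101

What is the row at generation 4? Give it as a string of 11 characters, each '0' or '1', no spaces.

Gen 0: 00110111101
Gen 1 (rule 122): 01111100110
Gen 2 (rule 73): 01000100110
Gen 3 (rule 122): 10101011111
Gen 4 (rule 73): 00000010001

Answer: 00000010001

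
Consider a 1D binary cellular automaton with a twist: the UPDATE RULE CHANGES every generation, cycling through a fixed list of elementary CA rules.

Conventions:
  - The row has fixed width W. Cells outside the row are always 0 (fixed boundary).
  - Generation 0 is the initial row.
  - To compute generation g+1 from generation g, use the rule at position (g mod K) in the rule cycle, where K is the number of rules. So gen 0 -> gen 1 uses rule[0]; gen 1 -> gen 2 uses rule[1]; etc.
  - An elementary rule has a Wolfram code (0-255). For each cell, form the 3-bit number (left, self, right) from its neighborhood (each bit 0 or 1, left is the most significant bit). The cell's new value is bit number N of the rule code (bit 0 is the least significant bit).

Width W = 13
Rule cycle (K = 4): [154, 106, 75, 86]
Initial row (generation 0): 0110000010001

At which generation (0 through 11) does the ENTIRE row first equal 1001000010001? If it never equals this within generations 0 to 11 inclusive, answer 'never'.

Gen 0: 0110000010001
Gen 1 (rule 154): 1101000101010
Gen 2 (rule 106): 1110001010100
Gen 3 (rule 75): 1010110000001
Gen 4 (rule 86): 1010011000011
Gen 5 (rule 154): 0001110100110
Gen 6 (rule 106): 0011011001110
Gen 7 (rule 75): 1111011011010
Gen 8 (rule 86): 0001001001011
Gen 9 (rule 154): 0010110110010
Gen 10 (rule 106): 0101111110100
Gen 11 (rule 75): 1001000010001

Answer: 11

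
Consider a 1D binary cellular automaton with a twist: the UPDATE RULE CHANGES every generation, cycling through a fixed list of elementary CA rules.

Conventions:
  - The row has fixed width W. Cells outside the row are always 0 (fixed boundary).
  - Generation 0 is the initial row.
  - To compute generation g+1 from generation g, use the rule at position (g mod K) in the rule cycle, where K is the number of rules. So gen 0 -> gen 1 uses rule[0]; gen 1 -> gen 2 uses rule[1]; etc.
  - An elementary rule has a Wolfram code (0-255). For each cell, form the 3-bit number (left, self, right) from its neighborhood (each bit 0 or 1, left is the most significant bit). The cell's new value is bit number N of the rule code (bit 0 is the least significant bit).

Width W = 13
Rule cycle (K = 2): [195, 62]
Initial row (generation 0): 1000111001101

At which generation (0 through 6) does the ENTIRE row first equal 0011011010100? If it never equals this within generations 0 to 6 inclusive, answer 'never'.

Gen 0: 1000111001101
Gen 1 (rule 195): 0011011010100
Gen 2 (rule 62): 0110110111110
Gen 3 (rule 195): 1010010011110
Gen 4 (rule 62): 1111111110001
Gen 5 (rule 195): 0111111110110
Gen 6 (rule 62): 1100000001101

Answer: 1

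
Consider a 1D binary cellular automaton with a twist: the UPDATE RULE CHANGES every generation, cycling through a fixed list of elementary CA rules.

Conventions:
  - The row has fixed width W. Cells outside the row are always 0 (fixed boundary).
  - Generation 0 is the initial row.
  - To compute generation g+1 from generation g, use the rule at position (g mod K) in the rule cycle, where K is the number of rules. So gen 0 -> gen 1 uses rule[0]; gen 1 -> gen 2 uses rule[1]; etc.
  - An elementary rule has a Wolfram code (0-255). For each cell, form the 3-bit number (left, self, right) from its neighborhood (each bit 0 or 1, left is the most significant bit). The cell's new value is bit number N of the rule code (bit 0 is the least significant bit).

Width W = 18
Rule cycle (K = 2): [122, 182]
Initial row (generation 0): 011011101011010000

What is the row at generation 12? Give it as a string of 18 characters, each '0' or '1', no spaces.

Gen 0: 011011101011010000
Gen 1 (rule 122): 111110110111101000
Gen 2 (rule 182): 011101001011011100
Gen 3 (rule 122): 110110110111110110
Gen 4 (rule 182): 001001001011101001
Gen 5 (rule 122): 010110110110110110
Gen 6 (rule 182): 111001001001001001
Gen 7 (rule 122): 101110110110110110
Gen 8 (rule 182): 110101001001001001
Gen 9 (rule 122): 111010110110110110
Gen 10 (rule 182): 010111001001001001
Gen 11 (rule 122): 101101110110110110
Gen 12 (rule 182): 110010101001001001

Answer: 110010101001001001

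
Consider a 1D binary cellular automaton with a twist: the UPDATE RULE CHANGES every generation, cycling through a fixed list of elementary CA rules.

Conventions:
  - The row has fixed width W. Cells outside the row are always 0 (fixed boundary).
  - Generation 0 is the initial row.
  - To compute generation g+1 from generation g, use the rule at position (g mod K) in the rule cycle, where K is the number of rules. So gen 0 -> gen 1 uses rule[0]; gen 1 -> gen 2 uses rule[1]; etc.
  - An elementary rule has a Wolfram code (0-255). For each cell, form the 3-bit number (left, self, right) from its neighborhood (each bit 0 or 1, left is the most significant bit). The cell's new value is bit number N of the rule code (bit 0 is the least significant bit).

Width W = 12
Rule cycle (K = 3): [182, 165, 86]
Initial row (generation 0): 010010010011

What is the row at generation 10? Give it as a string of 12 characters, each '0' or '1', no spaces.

Gen 0: 010010010011
Gen 1 (rule 182): 111111111100
Gen 2 (rule 165): 011111111001
Gen 3 (rule 86): 100000001111
Gen 4 (rule 182): 110000010110
Gen 5 (rule 165): 000111011000
Gen 6 (rule 86): 001001001100
Gen 7 (rule 182): 011111110010
Gen 8 (rule 165): 001111100010
Gen 9 (rule 86): 010000110111
Gen 10 (rule 182): 111001001010

Answer: 111001001010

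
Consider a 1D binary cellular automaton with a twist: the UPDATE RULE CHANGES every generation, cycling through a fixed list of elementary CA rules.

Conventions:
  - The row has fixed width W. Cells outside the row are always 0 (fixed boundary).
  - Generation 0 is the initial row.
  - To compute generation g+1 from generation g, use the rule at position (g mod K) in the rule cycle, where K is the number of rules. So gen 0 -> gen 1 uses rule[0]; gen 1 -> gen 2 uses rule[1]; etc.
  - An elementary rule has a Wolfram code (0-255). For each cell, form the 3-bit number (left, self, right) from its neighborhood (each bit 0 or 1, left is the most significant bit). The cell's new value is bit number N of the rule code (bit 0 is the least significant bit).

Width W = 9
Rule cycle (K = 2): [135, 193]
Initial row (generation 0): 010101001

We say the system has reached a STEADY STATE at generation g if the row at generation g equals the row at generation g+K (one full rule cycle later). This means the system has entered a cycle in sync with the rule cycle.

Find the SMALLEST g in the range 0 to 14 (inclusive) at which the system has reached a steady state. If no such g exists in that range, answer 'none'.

Gen 0: 010101001
Gen 1 (rule 135): 110101011
Gen 2 (rule 193): 010000001
Gen 3 (rule 135): 110111111
Gen 4 (rule 193): 010011111
Gen 5 (rule 135): 110101110
Gen 6 (rule 193): 010000110
Gen 7 (rule 135): 110111000
Gen 8 (rule 193): 010011011
Gen 9 (rule 135): 110100000
Gen 10 (rule 193): 010001111
Gen 11 (rule 135): 110110110
Gen 12 (rule 193): 010010010
Gen 13 (rule 135): 110110110
Gen 14 (rule 193): 010010010
Gen 15 (rule 135): 110110110
Gen 16 (rule 193): 010010010

Answer: 11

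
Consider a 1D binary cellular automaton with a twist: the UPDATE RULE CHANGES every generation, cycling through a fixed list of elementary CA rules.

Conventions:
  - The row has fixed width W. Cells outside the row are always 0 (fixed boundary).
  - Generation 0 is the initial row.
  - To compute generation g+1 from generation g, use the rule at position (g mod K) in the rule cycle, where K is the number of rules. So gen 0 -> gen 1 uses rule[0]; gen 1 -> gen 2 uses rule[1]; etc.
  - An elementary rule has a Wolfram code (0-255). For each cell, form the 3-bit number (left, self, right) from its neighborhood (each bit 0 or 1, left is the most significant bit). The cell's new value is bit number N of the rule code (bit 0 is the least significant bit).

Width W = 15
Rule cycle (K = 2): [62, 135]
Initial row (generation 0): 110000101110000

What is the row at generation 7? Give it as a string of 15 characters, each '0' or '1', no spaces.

Answer: 001100011111100

Derivation:
Gen 0: 110000101110000
Gen 1 (rule 62): 101001111001000
Gen 2 (rule 135): 101010110011011
Gen 3 (rule 62): 111111101110110
Gen 4 (rule 135): 011111000100000
Gen 5 (rule 62): 110000101110000
Gen 6 (rule 135): 000111100100111
Gen 7 (rule 62): 001100011111100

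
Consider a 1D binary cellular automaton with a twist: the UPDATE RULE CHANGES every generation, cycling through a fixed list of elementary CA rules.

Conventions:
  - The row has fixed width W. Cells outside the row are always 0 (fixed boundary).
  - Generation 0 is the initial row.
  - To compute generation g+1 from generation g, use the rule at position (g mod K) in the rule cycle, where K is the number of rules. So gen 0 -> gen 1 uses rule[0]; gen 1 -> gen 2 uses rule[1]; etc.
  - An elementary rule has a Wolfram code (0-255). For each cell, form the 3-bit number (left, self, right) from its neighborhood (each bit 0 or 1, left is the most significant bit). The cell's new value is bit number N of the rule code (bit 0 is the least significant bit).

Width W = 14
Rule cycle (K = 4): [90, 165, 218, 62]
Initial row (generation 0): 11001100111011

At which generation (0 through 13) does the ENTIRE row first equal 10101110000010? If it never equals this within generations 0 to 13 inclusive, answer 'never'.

Gen 0: 11001100111011
Gen 1 (rule 90): 11111111101011
Gen 2 (rule 165): 01111111011100
Gen 3 (rule 218): 11111111011110
Gen 4 (rule 62): 10000000110001
Gen 5 (rule 90): 01000001111010
Gen 6 (rule 165): 01011100110110
Gen 7 (rule 218): 10011111110111
Gen 8 (rule 62): 11110000001100
Gen 9 (rule 90): 10011000011110
Gen 10 (rule 165): 10000011001100
Gen 11 (rule 218): 01000111111110
Gen 12 (rule 62): 11101100000001
Gen 13 (rule 90): 10101110000010

Answer: 13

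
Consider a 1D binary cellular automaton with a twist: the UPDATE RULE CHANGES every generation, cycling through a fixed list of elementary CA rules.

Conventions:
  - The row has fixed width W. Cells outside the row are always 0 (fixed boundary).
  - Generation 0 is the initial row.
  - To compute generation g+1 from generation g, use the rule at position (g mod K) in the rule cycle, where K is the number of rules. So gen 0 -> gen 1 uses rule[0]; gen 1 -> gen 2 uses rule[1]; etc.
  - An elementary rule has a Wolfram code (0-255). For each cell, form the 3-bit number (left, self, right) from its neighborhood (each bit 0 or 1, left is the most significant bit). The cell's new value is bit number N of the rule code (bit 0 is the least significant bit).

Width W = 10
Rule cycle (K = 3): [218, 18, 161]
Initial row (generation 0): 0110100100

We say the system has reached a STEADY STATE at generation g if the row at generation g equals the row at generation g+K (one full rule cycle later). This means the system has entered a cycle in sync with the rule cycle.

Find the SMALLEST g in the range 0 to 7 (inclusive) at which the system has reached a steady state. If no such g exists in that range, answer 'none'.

Answer: 2

Derivation:
Gen 0: 0110100100
Gen 1 (rule 218): 1110011010
Gen 2 (rule 18): 0001100001
Gen 3 (rule 161): 1100001100
Gen 4 (rule 218): 1110011110
Gen 5 (rule 18): 0001100001
Gen 6 (rule 161): 1100001100
Gen 7 (rule 218): 1110011110
Gen 8 (rule 18): 0001100001
Gen 9 (rule 161): 1100001100
Gen 10 (rule 218): 1110011110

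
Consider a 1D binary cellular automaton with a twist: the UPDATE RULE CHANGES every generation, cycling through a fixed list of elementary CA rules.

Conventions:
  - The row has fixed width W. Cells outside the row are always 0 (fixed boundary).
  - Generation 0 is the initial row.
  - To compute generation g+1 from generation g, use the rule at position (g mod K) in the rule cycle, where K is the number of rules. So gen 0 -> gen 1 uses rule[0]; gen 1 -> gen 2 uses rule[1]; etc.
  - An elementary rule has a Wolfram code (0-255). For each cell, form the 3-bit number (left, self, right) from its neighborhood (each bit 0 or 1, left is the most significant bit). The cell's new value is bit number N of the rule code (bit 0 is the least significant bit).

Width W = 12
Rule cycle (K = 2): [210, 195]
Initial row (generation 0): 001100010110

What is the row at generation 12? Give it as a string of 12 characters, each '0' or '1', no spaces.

Gen 0: 001100010110
Gen 1 (rule 210): 010110100011
Gen 2 (rule 195): 100010001101
Gen 3 (rule 210): 010101010100
Gen 4 (rule 195): 100000000001
Gen 5 (rule 210): 010000000010
Gen 6 (rule 195): 100111111100
Gen 7 (rule 210): 011011111110
Gen 8 (rule 195): 101001111110
Gen 9 (rule 210): 000110111111
Gen 10 (rule 195): 111010011111
Gen 11 (rule 210): 011001101111
Gen 12 (rule 195): 101010100111

Answer: 101010100111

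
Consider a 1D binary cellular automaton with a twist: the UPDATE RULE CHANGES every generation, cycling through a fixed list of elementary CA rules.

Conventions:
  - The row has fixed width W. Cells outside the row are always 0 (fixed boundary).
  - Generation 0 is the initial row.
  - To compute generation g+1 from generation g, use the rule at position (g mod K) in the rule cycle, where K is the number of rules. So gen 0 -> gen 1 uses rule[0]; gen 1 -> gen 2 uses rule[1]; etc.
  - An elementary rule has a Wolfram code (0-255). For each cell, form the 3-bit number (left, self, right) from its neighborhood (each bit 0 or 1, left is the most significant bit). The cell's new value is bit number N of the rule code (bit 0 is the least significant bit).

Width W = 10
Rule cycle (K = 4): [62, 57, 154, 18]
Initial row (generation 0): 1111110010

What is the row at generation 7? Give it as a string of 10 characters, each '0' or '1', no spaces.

Gen 0: 1111110010
Gen 1 (rule 62): 1000001111
Gen 2 (rule 57): 0111101000
Gen 3 (rule 154): 1111000100
Gen 4 (rule 18): 0000101010
Gen 5 (rule 62): 0001111111
Gen 6 (rule 57): 1101000000
Gen 7 (rule 154): 1000100000

Answer: 1000100000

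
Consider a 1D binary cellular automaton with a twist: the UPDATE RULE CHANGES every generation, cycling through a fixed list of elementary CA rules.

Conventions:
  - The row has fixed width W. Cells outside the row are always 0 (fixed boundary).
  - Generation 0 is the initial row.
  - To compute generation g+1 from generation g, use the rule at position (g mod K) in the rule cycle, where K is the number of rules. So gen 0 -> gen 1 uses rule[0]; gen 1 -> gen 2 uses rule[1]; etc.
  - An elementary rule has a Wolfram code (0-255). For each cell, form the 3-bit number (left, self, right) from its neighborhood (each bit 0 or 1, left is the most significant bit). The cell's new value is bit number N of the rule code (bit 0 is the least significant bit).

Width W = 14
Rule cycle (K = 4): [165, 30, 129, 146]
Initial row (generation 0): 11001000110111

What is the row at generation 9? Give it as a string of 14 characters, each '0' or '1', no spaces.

Gen 0: 11001000110111
Gen 1 (rule 165): 00001010001010
Gen 2 (rule 30): 00011011011011
Gen 3 (rule 129): 11000000000000
Gen 4 (rule 146): 00100000000000
Gen 5 (rule 165): 10101111111111
Gen 6 (rule 30): 10101000000000
Gen 7 (rule 129): 00000011111111
Gen 8 (rule 146): 00000101111110
Gen 9 (rule 165): 11110110111100

Answer: 11110110111100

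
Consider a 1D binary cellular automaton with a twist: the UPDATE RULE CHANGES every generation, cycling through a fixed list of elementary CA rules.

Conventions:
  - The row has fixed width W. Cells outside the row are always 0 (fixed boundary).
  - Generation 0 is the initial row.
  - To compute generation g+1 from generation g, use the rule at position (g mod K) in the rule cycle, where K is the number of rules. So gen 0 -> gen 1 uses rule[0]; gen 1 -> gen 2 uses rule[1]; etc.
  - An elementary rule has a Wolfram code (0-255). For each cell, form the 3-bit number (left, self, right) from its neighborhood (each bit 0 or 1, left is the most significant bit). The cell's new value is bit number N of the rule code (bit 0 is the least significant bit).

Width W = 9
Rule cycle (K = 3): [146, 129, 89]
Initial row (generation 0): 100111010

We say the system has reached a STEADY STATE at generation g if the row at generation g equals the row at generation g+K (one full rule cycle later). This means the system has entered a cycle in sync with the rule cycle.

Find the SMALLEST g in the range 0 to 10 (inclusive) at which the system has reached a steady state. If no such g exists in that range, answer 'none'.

Answer: none

Derivation:
Gen 0: 100111010
Gen 1 (rule 146): 011010001
Gen 2 (rule 129): 000000100
Gen 3 (rule 89): 111110011
Gen 4 (rule 146): 011101100
Gen 5 (rule 129): 001000001
Gen 6 (rule 89): 100111100
Gen 7 (rule 146): 011011010
Gen 8 (rule 129): 000000000
Gen 9 (rule 89): 111111111
Gen 10 (rule 146): 011111110
Gen 11 (rule 129): 001111100
Gen 12 (rule 89): 101000111
Gen 13 (rule 146): 000101010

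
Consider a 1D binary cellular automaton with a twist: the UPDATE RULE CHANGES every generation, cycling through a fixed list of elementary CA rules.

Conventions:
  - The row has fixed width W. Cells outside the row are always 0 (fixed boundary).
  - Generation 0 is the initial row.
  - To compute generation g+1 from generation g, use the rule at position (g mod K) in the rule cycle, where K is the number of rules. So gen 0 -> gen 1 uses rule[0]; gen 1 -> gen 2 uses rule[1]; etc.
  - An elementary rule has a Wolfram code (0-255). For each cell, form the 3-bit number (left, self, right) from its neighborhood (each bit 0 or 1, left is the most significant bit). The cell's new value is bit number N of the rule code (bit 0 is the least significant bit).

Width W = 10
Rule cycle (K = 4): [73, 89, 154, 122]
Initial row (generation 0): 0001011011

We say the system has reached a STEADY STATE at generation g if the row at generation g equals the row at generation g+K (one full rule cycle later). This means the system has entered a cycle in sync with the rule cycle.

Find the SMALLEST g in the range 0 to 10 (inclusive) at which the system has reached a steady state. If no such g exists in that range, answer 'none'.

Answer: none

Derivation:
Gen 0: 0001011011
Gen 1 (rule 73): 1100011011
Gen 2 (rule 89): 1111011011
Gen 3 (rule 154): 1110010010
Gen 4 (rule 122): 1011101101
Gen 5 (rule 73): 0010101100
Gen 6 (rule 89): 1000001111
Gen 7 (rule 154): 0100011110
Gen 8 (rule 122): 1010110011
Gen 9 (rule 73): 0000110011
Gen 10 (rule 89): 1110111011
Gen 11 (rule 154): 1100110010
Gen 12 (rule 122): 1111111101
Gen 13 (rule 73): 1000000100
Gen 14 (rule 89): 0111110011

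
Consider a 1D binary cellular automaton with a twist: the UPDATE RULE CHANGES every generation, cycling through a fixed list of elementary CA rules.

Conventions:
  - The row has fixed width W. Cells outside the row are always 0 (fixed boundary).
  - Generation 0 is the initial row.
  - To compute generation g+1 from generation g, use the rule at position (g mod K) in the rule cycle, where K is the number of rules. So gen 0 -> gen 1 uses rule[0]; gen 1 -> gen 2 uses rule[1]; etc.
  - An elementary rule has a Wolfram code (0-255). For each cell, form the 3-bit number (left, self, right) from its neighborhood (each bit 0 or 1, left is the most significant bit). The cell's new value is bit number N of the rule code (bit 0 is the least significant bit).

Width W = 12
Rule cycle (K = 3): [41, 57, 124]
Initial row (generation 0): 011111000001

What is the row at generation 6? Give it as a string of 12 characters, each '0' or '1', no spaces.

Gen 0: 011111000001
Gen 1 (rule 41): 010000011100
Gen 2 (rule 57): 001111010011
Gen 3 (rule 124): 001001111011
Gen 4 (rule 41): 100001000110
Gen 5 (rule 57): 011100110101
Gen 6 (rule 124): 010110111111

Answer: 010110111111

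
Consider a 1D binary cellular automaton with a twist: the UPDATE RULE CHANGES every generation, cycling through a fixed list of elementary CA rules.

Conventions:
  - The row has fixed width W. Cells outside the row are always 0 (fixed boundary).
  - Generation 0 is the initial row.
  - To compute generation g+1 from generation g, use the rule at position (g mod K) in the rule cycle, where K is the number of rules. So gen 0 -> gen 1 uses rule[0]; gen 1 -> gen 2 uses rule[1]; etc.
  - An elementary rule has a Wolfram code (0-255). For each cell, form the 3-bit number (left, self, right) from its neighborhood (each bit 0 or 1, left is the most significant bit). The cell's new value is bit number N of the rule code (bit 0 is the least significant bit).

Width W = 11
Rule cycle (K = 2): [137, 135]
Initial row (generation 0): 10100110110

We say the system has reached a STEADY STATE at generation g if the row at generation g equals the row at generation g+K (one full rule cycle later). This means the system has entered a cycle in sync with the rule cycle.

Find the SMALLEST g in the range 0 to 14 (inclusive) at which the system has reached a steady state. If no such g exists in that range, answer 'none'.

Gen 0: 10100110110
Gen 1 (rule 137): 00000100100
Gen 2 (rule 135): 11111101101
Gen 3 (rule 137): 11111001000
Gen 4 (rule 135): 01110011011
Gen 5 (rule 137): 01100010010
Gen 6 (rule 135): 10001110110
Gen 7 (rule 137): 00101100100
Gen 8 (rule 135): 11100001101
Gen 9 (rule 137): 11001101000
Gen 10 (rule 135): 00010001011
Gen 11 (rule 137): 11000100010
Gen 12 (rule 135): 00011101110
Gen 13 (rule 137): 11011001100
Gen 14 (rule 135): 00000010001
Gen 15 (rule 137): 11111000100
Gen 16 (rule 135): 01110011101

Answer: none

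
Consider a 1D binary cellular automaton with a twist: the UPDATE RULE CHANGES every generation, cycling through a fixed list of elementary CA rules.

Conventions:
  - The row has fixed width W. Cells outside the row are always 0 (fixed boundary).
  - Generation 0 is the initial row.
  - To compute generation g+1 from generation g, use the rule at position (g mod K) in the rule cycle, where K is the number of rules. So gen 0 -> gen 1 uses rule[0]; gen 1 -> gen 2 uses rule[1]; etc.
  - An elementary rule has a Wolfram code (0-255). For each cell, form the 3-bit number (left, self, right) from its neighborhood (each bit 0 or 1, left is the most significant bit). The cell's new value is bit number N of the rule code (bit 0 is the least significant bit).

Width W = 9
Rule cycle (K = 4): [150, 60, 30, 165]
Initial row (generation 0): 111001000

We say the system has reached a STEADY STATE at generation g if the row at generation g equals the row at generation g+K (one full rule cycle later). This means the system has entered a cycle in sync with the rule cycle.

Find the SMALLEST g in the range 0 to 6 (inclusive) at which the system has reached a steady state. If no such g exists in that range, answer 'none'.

Gen 0: 111001000
Gen 1 (rule 150): 010111100
Gen 2 (rule 60): 011100010
Gen 3 (rule 30): 110010111
Gen 4 (rule 165): 000011010
Gen 5 (rule 150): 000100011
Gen 6 (rule 60): 000110010
Gen 7 (rule 30): 001101111
Gen 8 (rule 165): 100010110
Gen 9 (rule 150): 110110001
Gen 10 (rule 60): 101101001

Answer: none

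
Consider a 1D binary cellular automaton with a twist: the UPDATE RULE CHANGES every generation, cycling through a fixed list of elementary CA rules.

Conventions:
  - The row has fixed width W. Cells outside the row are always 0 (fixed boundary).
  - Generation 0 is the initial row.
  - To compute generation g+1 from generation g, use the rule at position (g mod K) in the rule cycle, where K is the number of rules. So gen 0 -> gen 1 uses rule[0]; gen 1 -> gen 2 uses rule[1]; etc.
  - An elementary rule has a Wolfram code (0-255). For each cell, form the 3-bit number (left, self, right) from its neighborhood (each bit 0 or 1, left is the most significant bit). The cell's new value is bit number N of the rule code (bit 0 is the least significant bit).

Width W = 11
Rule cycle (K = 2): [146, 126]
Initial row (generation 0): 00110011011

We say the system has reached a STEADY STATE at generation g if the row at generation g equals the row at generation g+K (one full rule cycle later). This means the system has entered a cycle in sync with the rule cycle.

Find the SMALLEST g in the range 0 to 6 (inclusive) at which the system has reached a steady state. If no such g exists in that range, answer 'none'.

Answer: none

Derivation:
Gen 0: 00110011011
Gen 1 (rule 146): 01001100000
Gen 2 (rule 126): 11111110000
Gen 3 (rule 146): 01111101000
Gen 4 (rule 126): 11000111100
Gen 5 (rule 146): 00101011010
Gen 6 (rule 126): 01111111111
Gen 7 (rule 146): 10111111110
Gen 8 (rule 126): 11100000011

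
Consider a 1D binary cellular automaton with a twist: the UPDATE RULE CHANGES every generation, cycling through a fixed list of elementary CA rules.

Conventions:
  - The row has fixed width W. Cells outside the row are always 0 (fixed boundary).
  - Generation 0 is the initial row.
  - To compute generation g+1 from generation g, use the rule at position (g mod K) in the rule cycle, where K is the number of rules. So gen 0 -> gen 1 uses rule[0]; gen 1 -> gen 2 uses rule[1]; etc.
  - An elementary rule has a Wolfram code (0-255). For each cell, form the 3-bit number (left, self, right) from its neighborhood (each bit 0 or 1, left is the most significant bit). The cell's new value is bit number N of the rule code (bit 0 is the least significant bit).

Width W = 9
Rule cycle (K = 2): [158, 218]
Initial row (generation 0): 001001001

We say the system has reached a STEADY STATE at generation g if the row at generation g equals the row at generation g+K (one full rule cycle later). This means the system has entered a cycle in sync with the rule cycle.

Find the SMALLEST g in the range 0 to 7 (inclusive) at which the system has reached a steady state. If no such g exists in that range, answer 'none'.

Answer: 2

Derivation:
Gen 0: 001001001
Gen 1 (rule 158): 011111111
Gen 2 (rule 218): 111111111
Gen 3 (rule 158): 111111110
Gen 4 (rule 218): 111111111
Gen 5 (rule 158): 111111110
Gen 6 (rule 218): 111111111
Gen 7 (rule 158): 111111110
Gen 8 (rule 218): 111111111
Gen 9 (rule 158): 111111110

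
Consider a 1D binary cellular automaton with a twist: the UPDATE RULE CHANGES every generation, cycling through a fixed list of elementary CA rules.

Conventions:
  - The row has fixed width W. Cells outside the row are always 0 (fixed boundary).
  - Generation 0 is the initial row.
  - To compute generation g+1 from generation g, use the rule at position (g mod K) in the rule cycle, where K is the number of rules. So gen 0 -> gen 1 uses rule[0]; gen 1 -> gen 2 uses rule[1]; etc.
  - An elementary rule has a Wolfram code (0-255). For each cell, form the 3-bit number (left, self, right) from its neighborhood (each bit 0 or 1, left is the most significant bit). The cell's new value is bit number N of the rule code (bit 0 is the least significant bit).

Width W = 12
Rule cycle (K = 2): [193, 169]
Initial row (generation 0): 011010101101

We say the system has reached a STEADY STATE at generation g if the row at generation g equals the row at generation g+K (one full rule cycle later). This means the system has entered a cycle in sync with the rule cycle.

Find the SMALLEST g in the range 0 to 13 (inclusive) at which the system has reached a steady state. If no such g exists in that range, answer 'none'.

Gen 0: 011010101101
Gen 1 (rule 193): 001000000100
Gen 2 (rule 169): 100011110001
Gen 3 (rule 193): 001001110100
Gen 4 (rule 169): 100001101001
Gen 5 (rule 193): 001100100000
Gen 6 (rule 169): 101000001111
Gen 7 (rule 193): 000011100111
Gen 8 (rule 169): 111011000110
Gen 9 (rule 193): 011001010010
Gen 10 (rule 169): 010000100000
Gen 11 (rule 193): 000110001111
Gen 12 (rule 169): 110100101110
Gen 13 (rule 193): 010000000110
Gen 14 (rule 169): 000111110100
Gen 15 (rule 193): 110011110001

Answer: none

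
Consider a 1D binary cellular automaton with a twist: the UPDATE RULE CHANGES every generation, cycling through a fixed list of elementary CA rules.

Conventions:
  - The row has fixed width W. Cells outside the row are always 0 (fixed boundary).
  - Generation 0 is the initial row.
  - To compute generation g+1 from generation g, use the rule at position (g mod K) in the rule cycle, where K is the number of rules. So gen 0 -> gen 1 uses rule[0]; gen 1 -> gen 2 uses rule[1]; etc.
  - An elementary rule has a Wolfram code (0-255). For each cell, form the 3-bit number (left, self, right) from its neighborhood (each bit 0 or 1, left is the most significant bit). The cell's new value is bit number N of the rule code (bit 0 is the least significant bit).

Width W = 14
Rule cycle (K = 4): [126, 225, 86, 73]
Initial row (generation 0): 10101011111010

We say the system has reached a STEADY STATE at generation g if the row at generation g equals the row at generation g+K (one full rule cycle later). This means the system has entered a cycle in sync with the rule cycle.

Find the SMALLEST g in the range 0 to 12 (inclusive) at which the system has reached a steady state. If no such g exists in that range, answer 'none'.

Gen 0: 10101011111010
Gen 1 (rule 126): 11111110001111
Gen 2 (rule 225): 01111110100111
Gen 3 (rule 86): 10000010111001
Gen 4 (rule 73): 00111000101000
Gen 5 (rule 126): 01101101111100
Gen 6 (rule 225): 00110110111101
Gen 7 (rule 86): 01010010000101
Gen 8 (rule 73): 00000000110000
Gen 9 (rule 126): 00000001111000
Gen 10 (rule 225): 11111100111011
Gen 11 (rule 86): 00000111001001
Gen 12 (rule 73): 11110101000000
Gen 13 (rule 126): 10011111100000
Gen 14 (rule 225): 00001111101111
Gen 15 (rule 86): 00010000100001
Gen 16 (rule 73): 11000110001100

Answer: none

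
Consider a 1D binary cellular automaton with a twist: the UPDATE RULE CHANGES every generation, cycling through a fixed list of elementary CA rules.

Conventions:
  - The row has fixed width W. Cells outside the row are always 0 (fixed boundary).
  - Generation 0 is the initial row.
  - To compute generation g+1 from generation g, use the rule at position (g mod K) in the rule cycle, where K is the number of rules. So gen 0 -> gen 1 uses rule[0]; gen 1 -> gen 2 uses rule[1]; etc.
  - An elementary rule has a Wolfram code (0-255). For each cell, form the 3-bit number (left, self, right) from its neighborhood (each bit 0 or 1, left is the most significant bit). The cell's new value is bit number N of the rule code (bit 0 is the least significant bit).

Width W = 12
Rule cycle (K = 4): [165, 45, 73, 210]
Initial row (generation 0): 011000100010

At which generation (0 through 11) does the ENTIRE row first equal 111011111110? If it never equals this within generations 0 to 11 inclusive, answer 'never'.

Gen 0: 011000100010
Gen 1 (rule 165): 000010101010
Gen 2 (rule 45): 111011111110
Gen 3 (rule 73): 101010000010
Gen 4 (rule 210): 000001000101
Gen 5 (rule 165): 111101010111
Gen 6 (rule 45): 100011111100
Gen 7 (rule 73): 001010000101
Gen 8 (rule 210): 010001001000
Gen 9 (rule 165): 010101001011
Gen 10 (rule 45): 011111001110
Gen 11 (rule 73): 010001001010

Answer: 2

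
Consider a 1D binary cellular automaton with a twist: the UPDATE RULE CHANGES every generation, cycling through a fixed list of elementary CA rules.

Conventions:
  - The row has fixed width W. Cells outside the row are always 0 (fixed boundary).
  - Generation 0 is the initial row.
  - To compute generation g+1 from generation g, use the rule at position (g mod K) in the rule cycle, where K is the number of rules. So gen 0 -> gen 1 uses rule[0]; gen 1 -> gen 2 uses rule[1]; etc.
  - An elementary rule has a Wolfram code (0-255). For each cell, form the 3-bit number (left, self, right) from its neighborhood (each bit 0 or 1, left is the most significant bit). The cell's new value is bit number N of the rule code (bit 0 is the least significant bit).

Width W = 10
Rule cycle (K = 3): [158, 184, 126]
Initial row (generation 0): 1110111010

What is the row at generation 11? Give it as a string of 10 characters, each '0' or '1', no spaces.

Answer: 1101011101

Derivation:
Gen 0: 1110111010
Gen 1 (rule 158): 1100110011
Gen 2 (rule 184): 1010101010
Gen 3 (rule 126): 1111111111
Gen 4 (rule 158): 1111111110
Gen 5 (rule 184): 1111111101
Gen 6 (rule 126): 1000000111
Gen 7 (rule 158): 1100001110
Gen 8 (rule 184): 1010001101
Gen 9 (rule 126): 1111011111
Gen 10 (rule 158): 1110011110
Gen 11 (rule 184): 1101011101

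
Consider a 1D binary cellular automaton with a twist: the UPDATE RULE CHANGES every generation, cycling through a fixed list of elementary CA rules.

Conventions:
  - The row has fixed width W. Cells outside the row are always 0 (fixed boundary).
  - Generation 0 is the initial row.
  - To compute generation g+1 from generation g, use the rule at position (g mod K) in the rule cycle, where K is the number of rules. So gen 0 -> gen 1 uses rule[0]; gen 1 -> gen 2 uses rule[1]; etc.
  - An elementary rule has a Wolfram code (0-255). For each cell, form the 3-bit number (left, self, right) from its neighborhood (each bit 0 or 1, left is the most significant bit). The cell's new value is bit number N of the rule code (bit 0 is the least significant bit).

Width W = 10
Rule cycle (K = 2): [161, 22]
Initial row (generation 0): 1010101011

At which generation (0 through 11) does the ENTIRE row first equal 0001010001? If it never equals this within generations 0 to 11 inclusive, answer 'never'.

Gen 0: 1010101011
Gen 1 (rule 161): 0101010100
Gen 2 (rule 22): 1101010110
Gen 3 (rule 161): 0010101000
Gen 4 (rule 22): 0110101100
Gen 5 (rule 161): 0001010001
Gen 6 (rule 22): 0011011011
Gen 7 (rule 161): 1000100100
Gen 8 (rule 22): 1101111110
Gen 9 (rule 161): 0010111100
Gen 10 (rule 22): 0110000010
Gen 11 (rule 161): 0000111000

Answer: 5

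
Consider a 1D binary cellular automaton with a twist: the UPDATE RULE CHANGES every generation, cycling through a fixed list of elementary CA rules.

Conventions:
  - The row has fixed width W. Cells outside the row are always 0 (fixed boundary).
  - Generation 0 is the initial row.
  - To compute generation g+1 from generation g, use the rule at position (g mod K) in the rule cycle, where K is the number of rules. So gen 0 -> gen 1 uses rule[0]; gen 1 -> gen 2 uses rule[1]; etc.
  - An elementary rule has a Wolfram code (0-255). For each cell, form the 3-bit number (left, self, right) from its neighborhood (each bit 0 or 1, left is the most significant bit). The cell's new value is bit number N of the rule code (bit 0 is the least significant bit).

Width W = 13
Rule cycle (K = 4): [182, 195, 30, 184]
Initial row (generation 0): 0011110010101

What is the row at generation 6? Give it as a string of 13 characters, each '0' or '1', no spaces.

Answer: 0100110011011

Derivation:
Gen 0: 0011110010101
Gen 1 (rule 182): 0101101111111
Gen 2 (rule 195): 1000100111111
Gen 3 (rule 30): 1101111100000
Gen 4 (rule 184): 1011111010000
Gen 5 (rule 182): 1101110111000
Gen 6 (rule 195): 0100110011011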